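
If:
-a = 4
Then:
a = -4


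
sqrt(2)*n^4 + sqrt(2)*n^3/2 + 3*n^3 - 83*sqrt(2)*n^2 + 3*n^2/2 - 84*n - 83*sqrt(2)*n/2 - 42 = (n + 1/2)*(n - 6*sqrt(2))*(n + 7*sqrt(2))*(sqrt(2)*n + 1)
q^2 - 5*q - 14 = (q - 7)*(q + 2)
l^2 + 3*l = l*(l + 3)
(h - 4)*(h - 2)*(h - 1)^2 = h^4 - 8*h^3 + 21*h^2 - 22*h + 8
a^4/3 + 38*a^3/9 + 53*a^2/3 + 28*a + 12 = (a/3 + 1)*(a + 2/3)*(a + 3)*(a + 6)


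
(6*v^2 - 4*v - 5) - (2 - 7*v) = 6*v^2 + 3*v - 7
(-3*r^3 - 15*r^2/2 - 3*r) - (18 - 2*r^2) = -3*r^3 - 11*r^2/2 - 3*r - 18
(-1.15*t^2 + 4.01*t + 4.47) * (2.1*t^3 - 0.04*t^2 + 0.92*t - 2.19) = -2.415*t^5 + 8.467*t^4 + 8.1686*t^3 + 6.0289*t^2 - 4.6695*t - 9.7893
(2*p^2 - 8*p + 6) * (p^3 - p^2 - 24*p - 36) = 2*p^5 - 10*p^4 - 34*p^3 + 114*p^2 + 144*p - 216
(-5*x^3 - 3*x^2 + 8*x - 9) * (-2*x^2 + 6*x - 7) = 10*x^5 - 24*x^4 + x^3 + 87*x^2 - 110*x + 63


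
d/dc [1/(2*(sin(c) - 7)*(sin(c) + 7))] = -sin(2*c)/(2*(sin(c) - 7)^2*(sin(c) + 7)^2)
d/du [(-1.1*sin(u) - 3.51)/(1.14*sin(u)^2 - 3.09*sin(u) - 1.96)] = (1.254*sin(u)^2 + 8.0028*sin(u) - 8.6899)*cos(u)/(1.2996*sin(u)^4 - 7.0452*sin(u)^3 + 5.0793*sin(u)^2 + 12.1128*sin(u) + 3.8416)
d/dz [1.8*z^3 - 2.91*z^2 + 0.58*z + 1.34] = 5.4*z^2 - 5.82*z + 0.58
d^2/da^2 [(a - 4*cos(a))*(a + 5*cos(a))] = -a*cos(a) - 80*sin(a)^2 - 2*sin(a) + 42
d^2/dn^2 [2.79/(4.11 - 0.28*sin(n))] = (0.218736*sin(n)^2 + 3.210732*sin(n) - 0.437472)/(0.28*sin(n) - 4.11)^3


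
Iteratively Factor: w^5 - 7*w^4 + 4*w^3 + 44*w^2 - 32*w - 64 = (w + 1)*(w^4 - 8*w^3 + 12*w^2 + 32*w - 64) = (w - 2)*(w + 1)*(w^3 - 6*w^2 + 32) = (w - 2)*(w + 1)*(w + 2)*(w^2 - 8*w + 16) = (w - 4)*(w - 2)*(w + 1)*(w + 2)*(w - 4)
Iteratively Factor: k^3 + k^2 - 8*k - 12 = (k - 3)*(k^2 + 4*k + 4) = (k - 3)*(k + 2)*(k + 2)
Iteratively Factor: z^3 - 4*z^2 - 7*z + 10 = (z - 5)*(z^2 + z - 2) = (z - 5)*(z - 1)*(z + 2)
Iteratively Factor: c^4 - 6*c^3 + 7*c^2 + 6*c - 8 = (c + 1)*(c^3 - 7*c^2 + 14*c - 8) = (c - 4)*(c + 1)*(c^2 - 3*c + 2) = (c - 4)*(c - 2)*(c + 1)*(c - 1)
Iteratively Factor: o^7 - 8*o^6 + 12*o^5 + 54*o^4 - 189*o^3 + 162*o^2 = (o - 3)*(o^6 - 5*o^5 - 3*o^4 + 45*o^3 - 54*o^2) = o*(o - 3)*(o^5 - 5*o^4 - 3*o^3 + 45*o^2 - 54*o) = o*(o - 3)^2*(o^4 - 2*o^3 - 9*o^2 + 18*o) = o*(o - 3)^2*(o + 3)*(o^3 - 5*o^2 + 6*o) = o*(o - 3)^3*(o + 3)*(o^2 - 2*o) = o*(o - 3)^3*(o - 2)*(o + 3)*(o)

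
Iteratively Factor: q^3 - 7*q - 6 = (q - 3)*(q^2 + 3*q + 2) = (q - 3)*(q + 1)*(q + 2)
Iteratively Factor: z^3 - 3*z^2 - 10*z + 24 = (z - 4)*(z^2 + z - 6) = (z - 4)*(z - 2)*(z + 3)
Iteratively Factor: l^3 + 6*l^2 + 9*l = (l)*(l^2 + 6*l + 9) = l*(l + 3)*(l + 3)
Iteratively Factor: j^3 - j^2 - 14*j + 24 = (j - 3)*(j^2 + 2*j - 8) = (j - 3)*(j + 4)*(j - 2)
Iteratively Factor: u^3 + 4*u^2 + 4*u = (u + 2)*(u^2 + 2*u) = (u + 2)^2*(u)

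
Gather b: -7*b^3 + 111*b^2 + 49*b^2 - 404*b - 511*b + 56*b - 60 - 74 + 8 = -7*b^3 + 160*b^2 - 859*b - 126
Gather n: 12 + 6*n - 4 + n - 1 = 7*n + 7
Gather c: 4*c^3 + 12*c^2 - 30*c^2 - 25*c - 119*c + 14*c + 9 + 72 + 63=4*c^3 - 18*c^2 - 130*c + 144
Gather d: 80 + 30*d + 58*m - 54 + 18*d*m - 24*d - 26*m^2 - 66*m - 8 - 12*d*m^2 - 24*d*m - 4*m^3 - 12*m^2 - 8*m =d*(-12*m^2 - 6*m + 6) - 4*m^3 - 38*m^2 - 16*m + 18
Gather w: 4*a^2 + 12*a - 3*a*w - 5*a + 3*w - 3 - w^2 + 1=4*a^2 + 7*a - w^2 + w*(3 - 3*a) - 2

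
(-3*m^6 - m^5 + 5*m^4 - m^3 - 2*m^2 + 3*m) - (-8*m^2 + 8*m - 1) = -3*m^6 - m^5 + 5*m^4 - m^3 + 6*m^2 - 5*m + 1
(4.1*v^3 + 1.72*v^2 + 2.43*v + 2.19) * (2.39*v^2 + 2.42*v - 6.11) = 9.799*v^5 + 14.0328*v^4 - 15.0809*v^3 + 0.6055*v^2 - 9.5475*v - 13.3809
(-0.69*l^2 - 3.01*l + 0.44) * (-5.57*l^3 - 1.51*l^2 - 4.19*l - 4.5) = 3.8433*l^5 + 17.8076*l^4 + 4.9854*l^3 + 15.0525*l^2 + 11.7014*l - 1.98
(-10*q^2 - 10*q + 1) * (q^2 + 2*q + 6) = -10*q^4 - 30*q^3 - 79*q^2 - 58*q + 6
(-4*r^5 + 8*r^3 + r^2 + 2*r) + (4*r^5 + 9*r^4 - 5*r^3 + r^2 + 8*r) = 9*r^4 + 3*r^3 + 2*r^2 + 10*r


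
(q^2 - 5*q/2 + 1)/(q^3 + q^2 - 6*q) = (q - 1/2)/(q*(q + 3))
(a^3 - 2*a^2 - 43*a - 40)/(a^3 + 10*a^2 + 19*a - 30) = (a^2 - 7*a - 8)/(a^2 + 5*a - 6)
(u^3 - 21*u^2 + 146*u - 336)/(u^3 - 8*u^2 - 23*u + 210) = (u - 8)/(u + 5)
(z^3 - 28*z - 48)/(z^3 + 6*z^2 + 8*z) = (z - 6)/z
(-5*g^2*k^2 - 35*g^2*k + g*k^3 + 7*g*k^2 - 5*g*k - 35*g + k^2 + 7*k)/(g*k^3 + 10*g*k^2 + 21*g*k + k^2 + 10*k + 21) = (-5*g + k)/(k + 3)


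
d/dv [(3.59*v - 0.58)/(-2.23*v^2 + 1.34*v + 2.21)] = (8.0057*v^2 - 2.5868*v + 8.7111)/(4.9729*v^4 - 5.9764*v^3 - 8.061*v^2 + 5.9228*v + 4.8841)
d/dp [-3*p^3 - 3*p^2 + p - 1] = -9*p^2 - 6*p + 1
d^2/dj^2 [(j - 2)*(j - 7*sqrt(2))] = 2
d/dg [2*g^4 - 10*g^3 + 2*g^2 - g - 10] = 8*g^3 - 30*g^2 + 4*g - 1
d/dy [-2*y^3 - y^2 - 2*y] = -6*y^2 - 2*y - 2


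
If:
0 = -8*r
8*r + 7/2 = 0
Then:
No Solution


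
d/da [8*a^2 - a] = 16*a - 1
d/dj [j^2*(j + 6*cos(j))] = 3*j*(-2*j*sin(j) + j + 4*cos(j))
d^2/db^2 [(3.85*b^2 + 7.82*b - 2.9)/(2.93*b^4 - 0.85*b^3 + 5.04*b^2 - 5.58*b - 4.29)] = (198.31119*b^8 + 748.076466*b^7 - 917.67975*b^6 + 1698.792504*b^5 + 821.994708*b^4 + 2697.434514*b^3 - 804.6702*b^2 + 1567.278252*b - 538.678278)/(25.153757*b^12 - 21.891495*b^11 + 136.154463*b^10 - 219.638071*b^9 + 207.098541*b^8 - 507.169116*b^7 + 155.735037*b^6 + 26.483112*b^5 + 183.550995*b^4 + 503.219601*b^3 - 122.455476*b^2 - 308.084634*b - 78.953589)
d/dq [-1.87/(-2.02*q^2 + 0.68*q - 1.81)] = (1.2716 - 7.5548*q)/(2.02*q^2 - 0.68*q + 1.81)^2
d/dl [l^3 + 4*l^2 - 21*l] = 3*l^2 + 8*l - 21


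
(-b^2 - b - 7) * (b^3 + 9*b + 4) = -b^5 - b^4 - 16*b^3 - 13*b^2 - 67*b - 28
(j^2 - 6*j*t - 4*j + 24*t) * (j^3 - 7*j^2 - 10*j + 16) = j^5 - 6*j^4*t - 11*j^4 + 66*j^3*t + 18*j^3 - 108*j^2*t + 56*j^2 - 336*j*t - 64*j + 384*t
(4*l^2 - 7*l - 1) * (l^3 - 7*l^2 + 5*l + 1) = 4*l^5 - 35*l^4 + 68*l^3 - 24*l^2 - 12*l - 1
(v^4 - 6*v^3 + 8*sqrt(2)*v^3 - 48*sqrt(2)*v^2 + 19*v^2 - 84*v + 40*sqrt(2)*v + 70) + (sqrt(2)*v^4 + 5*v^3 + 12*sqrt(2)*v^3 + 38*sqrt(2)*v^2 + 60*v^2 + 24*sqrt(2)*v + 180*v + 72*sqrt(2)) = v^4 + sqrt(2)*v^4 - v^3 + 20*sqrt(2)*v^3 - 10*sqrt(2)*v^2 + 79*v^2 + 64*sqrt(2)*v + 96*v + 70 + 72*sqrt(2)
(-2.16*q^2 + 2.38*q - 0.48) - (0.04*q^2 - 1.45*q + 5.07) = -2.2*q^2 + 3.83*q - 5.55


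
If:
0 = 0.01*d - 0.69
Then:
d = 69.00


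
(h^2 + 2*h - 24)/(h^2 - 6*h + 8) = (h + 6)/(h - 2)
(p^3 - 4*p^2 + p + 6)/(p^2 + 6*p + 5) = (p^2 - 5*p + 6)/(p + 5)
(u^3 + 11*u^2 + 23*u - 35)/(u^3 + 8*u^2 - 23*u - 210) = (u^2 + 4*u - 5)/(u^2 + u - 30)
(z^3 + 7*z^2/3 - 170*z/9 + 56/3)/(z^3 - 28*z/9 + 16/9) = (3*z^2 + 11*z - 42)/(3*z^2 + 4*z - 4)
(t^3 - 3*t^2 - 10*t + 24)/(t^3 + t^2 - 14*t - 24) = (t - 2)/(t + 2)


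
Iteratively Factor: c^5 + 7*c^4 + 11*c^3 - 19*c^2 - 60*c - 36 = (c + 2)*(c^4 + 5*c^3 + c^2 - 21*c - 18) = (c + 1)*(c + 2)*(c^3 + 4*c^2 - 3*c - 18) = (c - 2)*(c + 1)*(c + 2)*(c^2 + 6*c + 9) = (c - 2)*(c + 1)*(c + 2)*(c + 3)*(c + 3)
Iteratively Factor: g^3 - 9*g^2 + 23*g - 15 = (g - 5)*(g^2 - 4*g + 3) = (g - 5)*(g - 3)*(g - 1)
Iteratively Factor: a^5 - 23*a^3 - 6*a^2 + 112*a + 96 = (a - 3)*(a^4 + 3*a^3 - 14*a^2 - 48*a - 32) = (a - 3)*(a + 4)*(a^3 - a^2 - 10*a - 8) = (a - 4)*(a - 3)*(a + 4)*(a^2 + 3*a + 2) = (a - 4)*(a - 3)*(a + 1)*(a + 4)*(a + 2)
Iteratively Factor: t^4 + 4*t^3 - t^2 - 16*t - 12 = (t + 2)*(t^3 + 2*t^2 - 5*t - 6) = (t - 2)*(t + 2)*(t^2 + 4*t + 3) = (t - 2)*(t + 1)*(t + 2)*(t + 3)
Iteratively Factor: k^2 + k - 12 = (k - 3)*(k + 4)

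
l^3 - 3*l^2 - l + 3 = (l - 3)*(l - 1)*(l + 1)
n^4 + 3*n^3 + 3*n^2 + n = n*(n + 1)^3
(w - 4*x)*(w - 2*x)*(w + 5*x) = w^3 - w^2*x - 22*w*x^2 + 40*x^3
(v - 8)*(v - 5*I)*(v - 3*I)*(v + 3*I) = v^4 - 8*v^3 - 5*I*v^3 + 9*v^2 + 40*I*v^2 - 72*v - 45*I*v + 360*I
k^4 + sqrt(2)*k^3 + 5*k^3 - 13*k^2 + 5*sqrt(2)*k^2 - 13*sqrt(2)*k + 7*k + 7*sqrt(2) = (k - 1)^2*(k + 7)*(k + sqrt(2))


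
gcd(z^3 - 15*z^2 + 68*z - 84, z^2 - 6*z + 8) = z - 2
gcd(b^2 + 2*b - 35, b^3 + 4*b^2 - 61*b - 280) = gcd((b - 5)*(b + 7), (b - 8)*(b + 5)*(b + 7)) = b + 7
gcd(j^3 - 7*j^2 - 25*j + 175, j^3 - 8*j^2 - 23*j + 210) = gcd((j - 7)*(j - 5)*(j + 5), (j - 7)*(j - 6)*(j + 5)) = j^2 - 2*j - 35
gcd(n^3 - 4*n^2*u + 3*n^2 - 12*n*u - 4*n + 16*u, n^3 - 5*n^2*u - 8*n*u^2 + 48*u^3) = -n + 4*u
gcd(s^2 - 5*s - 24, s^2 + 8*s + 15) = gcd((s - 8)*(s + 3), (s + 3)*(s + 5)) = s + 3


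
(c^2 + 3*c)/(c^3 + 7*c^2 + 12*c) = 1/(c + 4)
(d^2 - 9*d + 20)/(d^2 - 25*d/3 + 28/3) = 3*(d^2 - 9*d + 20)/(3*d^2 - 25*d + 28)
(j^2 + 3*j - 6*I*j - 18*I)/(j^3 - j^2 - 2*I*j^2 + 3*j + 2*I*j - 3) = (j^2 + j*(3 - 6*I) - 18*I)/(j^3 + j^2*(-1 - 2*I) + j*(3 + 2*I) - 3)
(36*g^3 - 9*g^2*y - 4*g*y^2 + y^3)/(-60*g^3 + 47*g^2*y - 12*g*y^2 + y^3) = (3*g + y)/(-5*g + y)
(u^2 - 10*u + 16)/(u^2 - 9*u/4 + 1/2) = 4*(u - 8)/(4*u - 1)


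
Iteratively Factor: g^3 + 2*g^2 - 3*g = (g + 3)*(g^2 - g) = g*(g + 3)*(g - 1)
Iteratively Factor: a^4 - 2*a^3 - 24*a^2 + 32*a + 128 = (a + 2)*(a^3 - 4*a^2 - 16*a + 64) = (a - 4)*(a + 2)*(a^2 - 16) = (a - 4)^2*(a + 2)*(a + 4)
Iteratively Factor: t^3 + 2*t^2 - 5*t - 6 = (t + 1)*(t^2 + t - 6) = (t + 1)*(t + 3)*(t - 2)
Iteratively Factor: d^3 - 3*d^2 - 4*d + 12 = (d + 2)*(d^2 - 5*d + 6) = (d - 3)*(d + 2)*(d - 2)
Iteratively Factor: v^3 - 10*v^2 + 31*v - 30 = (v - 5)*(v^2 - 5*v + 6) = (v - 5)*(v - 2)*(v - 3)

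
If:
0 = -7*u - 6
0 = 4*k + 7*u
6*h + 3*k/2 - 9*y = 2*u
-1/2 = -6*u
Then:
No Solution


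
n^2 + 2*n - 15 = (n - 3)*(n + 5)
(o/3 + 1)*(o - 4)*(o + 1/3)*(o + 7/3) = o^4/3 + 5*o^3/9 - 125*o^2/27 - 295*o/27 - 28/9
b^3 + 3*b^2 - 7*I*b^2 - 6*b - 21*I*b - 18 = (b + 3)*(b - 6*I)*(b - I)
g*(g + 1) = g^2 + g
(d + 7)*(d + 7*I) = d^2 + 7*d + 7*I*d + 49*I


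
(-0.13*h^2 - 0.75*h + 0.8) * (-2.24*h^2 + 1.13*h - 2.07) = 0.2912*h^4 + 1.5331*h^3 - 2.3704*h^2 + 2.4565*h - 1.656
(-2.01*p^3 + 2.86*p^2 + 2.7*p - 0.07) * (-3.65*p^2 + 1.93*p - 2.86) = 7.3365*p^5 - 14.3183*p^4 + 1.4134*p^3 - 2.7131*p^2 - 7.8571*p + 0.2002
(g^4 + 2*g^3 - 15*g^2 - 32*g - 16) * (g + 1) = g^5 + 3*g^4 - 13*g^3 - 47*g^2 - 48*g - 16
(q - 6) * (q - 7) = q^2 - 13*q + 42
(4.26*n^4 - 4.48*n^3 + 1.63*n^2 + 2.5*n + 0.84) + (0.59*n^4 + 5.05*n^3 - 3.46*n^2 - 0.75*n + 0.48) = 4.85*n^4 + 0.569999999999999*n^3 - 1.83*n^2 + 1.75*n + 1.32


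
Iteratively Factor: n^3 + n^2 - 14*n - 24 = (n + 3)*(n^2 - 2*n - 8) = (n - 4)*(n + 3)*(n + 2)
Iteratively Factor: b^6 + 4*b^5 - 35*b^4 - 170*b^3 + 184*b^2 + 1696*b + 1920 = (b - 5)*(b^5 + 9*b^4 + 10*b^3 - 120*b^2 - 416*b - 384) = (b - 5)*(b - 4)*(b^4 + 13*b^3 + 62*b^2 + 128*b + 96) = (b - 5)*(b - 4)*(b + 3)*(b^3 + 10*b^2 + 32*b + 32) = (b - 5)*(b - 4)*(b + 3)*(b + 4)*(b^2 + 6*b + 8) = (b - 5)*(b - 4)*(b + 3)*(b + 4)^2*(b + 2)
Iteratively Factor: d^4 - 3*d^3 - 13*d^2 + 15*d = (d - 1)*(d^3 - 2*d^2 - 15*d) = d*(d - 1)*(d^2 - 2*d - 15) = d*(d - 5)*(d - 1)*(d + 3)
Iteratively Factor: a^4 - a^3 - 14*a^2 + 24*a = (a - 2)*(a^3 + a^2 - 12*a) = (a - 2)*(a + 4)*(a^2 - 3*a) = (a - 3)*(a - 2)*(a + 4)*(a)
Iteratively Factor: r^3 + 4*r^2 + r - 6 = (r - 1)*(r^2 + 5*r + 6) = (r - 1)*(r + 2)*(r + 3)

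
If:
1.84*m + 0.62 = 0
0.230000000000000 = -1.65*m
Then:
No Solution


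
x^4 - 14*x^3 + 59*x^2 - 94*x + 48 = (x - 8)*(x - 3)*(x - 2)*(x - 1)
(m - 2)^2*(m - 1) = m^3 - 5*m^2 + 8*m - 4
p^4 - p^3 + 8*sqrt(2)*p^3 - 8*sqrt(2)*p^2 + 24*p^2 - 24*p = p*(p - 1)*(p + 2*sqrt(2))*(p + 6*sqrt(2))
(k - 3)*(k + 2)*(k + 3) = k^3 + 2*k^2 - 9*k - 18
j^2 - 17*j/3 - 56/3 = (j - 8)*(j + 7/3)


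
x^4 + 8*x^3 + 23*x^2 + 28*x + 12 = (x + 1)*(x + 2)^2*(x + 3)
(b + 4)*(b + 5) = b^2 + 9*b + 20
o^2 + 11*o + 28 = (o + 4)*(o + 7)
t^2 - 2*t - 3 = (t - 3)*(t + 1)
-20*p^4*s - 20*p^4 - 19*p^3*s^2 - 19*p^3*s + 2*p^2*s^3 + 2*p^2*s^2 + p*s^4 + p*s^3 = (-4*p + s)*(p + s)*(5*p + s)*(p*s + p)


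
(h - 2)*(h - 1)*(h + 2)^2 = h^4 + h^3 - 6*h^2 - 4*h + 8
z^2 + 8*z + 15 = (z + 3)*(z + 5)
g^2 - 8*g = g*(g - 8)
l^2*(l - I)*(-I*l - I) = -I*l^4 - l^3 - I*l^3 - l^2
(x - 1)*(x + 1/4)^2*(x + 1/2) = x^4 - 11*x^2/16 - 9*x/32 - 1/32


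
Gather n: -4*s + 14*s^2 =14*s^2 - 4*s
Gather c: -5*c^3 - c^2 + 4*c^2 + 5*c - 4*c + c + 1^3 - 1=-5*c^3 + 3*c^2 + 2*c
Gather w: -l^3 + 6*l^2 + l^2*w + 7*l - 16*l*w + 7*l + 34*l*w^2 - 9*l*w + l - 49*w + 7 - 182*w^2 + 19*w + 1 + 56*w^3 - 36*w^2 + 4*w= -l^3 + 6*l^2 + 15*l + 56*w^3 + w^2*(34*l - 218) + w*(l^2 - 25*l - 26) + 8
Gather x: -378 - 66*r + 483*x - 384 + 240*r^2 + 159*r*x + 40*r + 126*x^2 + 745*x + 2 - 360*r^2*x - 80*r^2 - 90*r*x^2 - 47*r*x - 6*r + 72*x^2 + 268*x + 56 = 160*r^2 - 32*r + x^2*(198 - 90*r) + x*(-360*r^2 + 112*r + 1496) - 704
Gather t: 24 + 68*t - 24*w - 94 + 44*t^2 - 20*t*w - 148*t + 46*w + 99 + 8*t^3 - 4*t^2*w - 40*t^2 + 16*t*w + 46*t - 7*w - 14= 8*t^3 + t^2*(4 - 4*w) + t*(-4*w - 34) + 15*w + 15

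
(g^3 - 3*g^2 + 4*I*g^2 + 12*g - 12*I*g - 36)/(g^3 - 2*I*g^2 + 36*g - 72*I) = (g - 3)/(g - 6*I)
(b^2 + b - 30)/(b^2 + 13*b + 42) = (b - 5)/(b + 7)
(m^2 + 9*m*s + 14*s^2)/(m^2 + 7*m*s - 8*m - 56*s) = (m + 2*s)/(m - 8)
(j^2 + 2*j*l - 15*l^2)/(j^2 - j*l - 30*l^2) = (j - 3*l)/(j - 6*l)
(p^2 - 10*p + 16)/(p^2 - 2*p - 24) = (-p^2 + 10*p - 16)/(-p^2 + 2*p + 24)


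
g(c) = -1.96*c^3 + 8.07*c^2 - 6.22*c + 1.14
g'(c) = -5.88*c^2 + 16.14*c - 6.22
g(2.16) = 5.60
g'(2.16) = 1.21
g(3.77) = -12.63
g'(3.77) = -28.94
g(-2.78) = 122.91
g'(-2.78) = -96.53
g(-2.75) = 120.04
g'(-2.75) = -95.07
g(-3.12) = 158.63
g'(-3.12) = -113.82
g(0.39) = -0.17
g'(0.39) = -0.82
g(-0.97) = 16.56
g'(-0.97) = -27.41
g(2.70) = 4.60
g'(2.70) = -5.51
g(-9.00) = 2139.63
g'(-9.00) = -627.76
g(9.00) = -830.01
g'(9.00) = -337.24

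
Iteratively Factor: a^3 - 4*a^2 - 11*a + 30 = (a + 3)*(a^2 - 7*a + 10) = (a - 5)*(a + 3)*(a - 2)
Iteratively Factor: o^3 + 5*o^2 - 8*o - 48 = (o + 4)*(o^2 + o - 12) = (o + 4)^2*(o - 3)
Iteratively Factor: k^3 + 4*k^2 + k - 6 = (k + 2)*(k^2 + 2*k - 3) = (k - 1)*(k + 2)*(k + 3)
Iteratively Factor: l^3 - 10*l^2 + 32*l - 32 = (l - 2)*(l^2 - 8*l + 16) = (l - 4)*(l - 2)*(l - 4)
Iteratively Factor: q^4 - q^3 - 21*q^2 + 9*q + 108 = (q - 3)*(q^3 + 2*q^2 - 15*q - 36) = (q - 4)*(q - 3)*(q^2 + 6*q + 9) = (q - 4)*(q - 3)*(q + 3)*(q + 3)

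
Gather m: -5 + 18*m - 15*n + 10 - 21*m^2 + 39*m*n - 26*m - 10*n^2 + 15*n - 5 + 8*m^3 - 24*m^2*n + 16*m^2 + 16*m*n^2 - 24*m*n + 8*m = 8*m^3 + m^2*(-24*n - 5) + m*(16*n^2 + 15*n) - 10*n^2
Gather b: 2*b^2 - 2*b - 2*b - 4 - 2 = 2*b^2 - 4*b - 6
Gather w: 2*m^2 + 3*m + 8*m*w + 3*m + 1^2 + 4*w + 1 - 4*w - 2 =2*m^2 + 8*m*w + 6*m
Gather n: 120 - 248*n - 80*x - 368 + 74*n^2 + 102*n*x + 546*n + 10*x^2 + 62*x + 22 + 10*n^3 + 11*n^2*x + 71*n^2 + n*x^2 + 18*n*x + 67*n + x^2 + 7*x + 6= 10*n^3 + n^2*(11*x + 145) + n*(x^2 + 120*x + 365) + 11*x^2 - 11*x - 220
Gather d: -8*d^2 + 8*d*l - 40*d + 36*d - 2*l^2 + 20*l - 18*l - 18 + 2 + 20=-8*d^2 + d*(8*l - 4) - 2*l^2 + 2*l + 4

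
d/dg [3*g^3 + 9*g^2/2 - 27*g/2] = 9*g^2 + 9*g - 27/2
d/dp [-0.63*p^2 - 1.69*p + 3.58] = -1.26*p - 1.69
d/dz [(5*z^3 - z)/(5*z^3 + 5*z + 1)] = (60*z^3 + 15*z^2 - 1)/(25*z^6 + 50*z^4 + 10*z^3 + 25*z^2 + 10*z + 1)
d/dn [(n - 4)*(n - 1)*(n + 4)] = 3*n^2 - 2*n - 16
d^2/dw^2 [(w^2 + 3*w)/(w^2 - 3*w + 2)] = 4*(3*w^3 - 3*w^2 - 9*w + 11)/(w^6 - 9*w^5 + 33*w^4 - 63*w^3 + 66*w^2 - 36*w + 8)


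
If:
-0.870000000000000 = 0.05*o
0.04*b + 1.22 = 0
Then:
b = -30.50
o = -17.40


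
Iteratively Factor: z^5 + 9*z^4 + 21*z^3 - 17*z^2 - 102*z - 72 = (z + 3)*(z^4 + 6*z^3 + 3*z^2 - 26*z - 24) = (z + 1)*(z + 3)*(z^3 + 5*z^2 - 2*z - 24) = (z - 2)*(z + 1)*(z + 3)*(z^2 + 7*z + 12) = (z - 2)*(z + 1)*(z + 3)^2*(z + 4)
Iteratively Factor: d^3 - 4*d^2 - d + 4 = (d - 4)*(d^2 - 1) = (d - 4)*(d - 1)*(d + 1)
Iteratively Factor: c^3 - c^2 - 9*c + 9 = (c - 1)*(c^2 - 9) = (c - 1)*(c + 3)*(c - 3)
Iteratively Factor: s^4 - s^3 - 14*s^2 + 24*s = (s - 2)*(s^3 + s^2 - 12*s) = (s - 2)*(s + 4)*(s^2 - 3*s) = (s - 3)*(s - 2)*(s + 4)*(s)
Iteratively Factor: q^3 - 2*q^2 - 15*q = (q - 5)*(q^2 + 3*q) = q*(q - 5)*(q + 3)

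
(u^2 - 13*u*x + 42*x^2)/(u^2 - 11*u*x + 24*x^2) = (u^2 - 13*u*x + 42*x^2)/(u^2 - 11*u*x + 24*x^2)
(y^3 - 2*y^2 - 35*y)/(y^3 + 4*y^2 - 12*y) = (y^2 - 2*y - 35)/(y^2 + 4*y - 12)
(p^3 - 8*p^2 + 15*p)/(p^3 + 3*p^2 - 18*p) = (p - 5)/(p + 6)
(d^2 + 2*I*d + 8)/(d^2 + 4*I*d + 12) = (d + 4*I)/(d + 6*I)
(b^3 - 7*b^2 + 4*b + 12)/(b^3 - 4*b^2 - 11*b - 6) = (b - 2)/(b + 1)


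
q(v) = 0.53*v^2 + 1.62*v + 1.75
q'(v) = 1.06*v + 1.62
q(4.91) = 22.48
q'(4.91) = 6.82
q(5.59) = 27.37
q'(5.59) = 7.55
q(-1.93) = 0.60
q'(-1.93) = -0.43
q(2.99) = 11.33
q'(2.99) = 4.79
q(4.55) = 20.09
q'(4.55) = 6.44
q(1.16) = 4.34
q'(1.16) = 2.85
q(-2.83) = 1.41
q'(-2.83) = -1.38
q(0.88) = 3.59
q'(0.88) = 2.55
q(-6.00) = 11.11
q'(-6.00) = -4.74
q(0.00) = 1.75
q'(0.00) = 1.62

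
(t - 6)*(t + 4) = t^2 - 2*t - 24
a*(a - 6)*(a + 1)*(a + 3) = a^4 - 2*a^3 - 21*a^2 - 18*a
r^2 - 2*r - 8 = (r - 4)*(r + 2)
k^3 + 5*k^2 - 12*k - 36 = (k - 3)*(k + 2)*(k + 6)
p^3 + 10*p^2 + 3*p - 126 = (p - 3)*(p + 6)*(p + 7)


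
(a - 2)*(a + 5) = a^2 + 3*a - 10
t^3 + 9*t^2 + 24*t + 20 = (t + 2)^2*(t + 5)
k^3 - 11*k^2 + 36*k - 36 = (k - 6)*(k - 3)*(k - 2)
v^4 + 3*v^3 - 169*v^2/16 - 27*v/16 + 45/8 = (v - 2)*(v - 3/4)*(v + 3/4)*(v + 5)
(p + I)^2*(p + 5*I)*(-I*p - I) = -I*p^4 + 7*p^3 - I*p^3 + 7*p^2 + 11*I*p^2 - 5*p + 11*I*p - 5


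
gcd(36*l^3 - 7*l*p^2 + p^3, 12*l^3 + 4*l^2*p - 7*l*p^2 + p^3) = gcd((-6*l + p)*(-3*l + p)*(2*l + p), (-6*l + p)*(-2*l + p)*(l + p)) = -6*l + p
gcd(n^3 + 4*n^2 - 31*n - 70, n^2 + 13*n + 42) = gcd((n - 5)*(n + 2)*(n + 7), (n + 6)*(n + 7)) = n + 7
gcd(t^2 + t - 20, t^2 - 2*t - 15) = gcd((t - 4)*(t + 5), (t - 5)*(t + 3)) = 1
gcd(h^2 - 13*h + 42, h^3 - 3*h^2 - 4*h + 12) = 1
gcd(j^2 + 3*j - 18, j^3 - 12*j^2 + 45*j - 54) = j - 3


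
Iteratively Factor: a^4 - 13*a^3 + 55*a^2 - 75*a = (a - 3)*(a^3 - 10*a^2 + 25*a) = (a - 5)*(a - 3)*(a^2 - 5*a) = a*(a - 5)*(a - 3)*(a - 5)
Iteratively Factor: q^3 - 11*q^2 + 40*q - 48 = (q - 4)*(q^2 - 7*q + 12) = (q - 4)^2*(q - 3)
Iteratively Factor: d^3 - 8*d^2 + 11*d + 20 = (d - 4)*(d^2 - 4*d - 5) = (d - 5)*(d - 4)*(d + 1)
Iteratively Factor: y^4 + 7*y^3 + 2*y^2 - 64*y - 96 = (y - 3)*(y^3 + 10*y^2 + 32*y + 32) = (y - 3)*(y + 2)*(y^2 + 8*y + 16) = (y - 3)*(y + 2)*(y + 4)*(y + 4)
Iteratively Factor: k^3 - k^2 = (k)*(k^2 - k) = k^2*(k - 1)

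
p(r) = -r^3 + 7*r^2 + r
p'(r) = -3*r^2 + 14*r + 1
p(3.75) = 49.45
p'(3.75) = 11.31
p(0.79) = 4.67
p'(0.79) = 10.19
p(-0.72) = 3.28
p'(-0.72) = -10.64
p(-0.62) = 2.31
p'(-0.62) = -8.83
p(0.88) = 5.62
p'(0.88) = 11.00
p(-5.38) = 352.95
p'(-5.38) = -161.15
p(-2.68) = 66.85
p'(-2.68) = -58.07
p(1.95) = 21.15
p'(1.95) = 16.89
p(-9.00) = 1287.00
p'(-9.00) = -368.00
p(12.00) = -708.00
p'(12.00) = -263.00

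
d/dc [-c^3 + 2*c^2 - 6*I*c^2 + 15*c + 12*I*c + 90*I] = -3*c^2 + c*(4 - 12*I) + 15 + 12*I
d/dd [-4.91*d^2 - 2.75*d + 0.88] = -9.82*d - 2.75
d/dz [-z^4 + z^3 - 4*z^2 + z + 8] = -4*z^3 + 3*z^2 - 8*z + 1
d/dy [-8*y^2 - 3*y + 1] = -16*y - 3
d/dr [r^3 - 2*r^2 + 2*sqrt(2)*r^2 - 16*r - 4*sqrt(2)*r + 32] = 3*r^2 - 4*r + 4*sqrt(2)*r - 16 - 4*sqrt(2)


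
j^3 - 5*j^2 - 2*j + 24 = (j - 4)*(j - 3)*(j + 2)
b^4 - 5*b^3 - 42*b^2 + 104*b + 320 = (b - 8)*(b - 4)*(b + 2)*(b + 5)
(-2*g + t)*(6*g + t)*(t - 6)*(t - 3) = -12*g^2*t^2 + 108*g^2*t - 216*g^2 + 4*g*t^3 - 36*g*t^2 + 72*g*t + t^4 - 9*t^3 + 18*t^2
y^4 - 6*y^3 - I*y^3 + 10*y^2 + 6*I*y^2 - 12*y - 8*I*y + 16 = (y - 4)*(y - 2)*(y - 2*I)*(y + I)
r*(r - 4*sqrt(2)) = r^2 - 4*sqrt(2)*r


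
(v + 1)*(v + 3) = v^2 + 4*v + 3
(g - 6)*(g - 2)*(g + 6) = g^3 - 2*g^2 - 36*g + 72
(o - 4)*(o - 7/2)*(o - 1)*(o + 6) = o^4 - 5*o^3/2 - 59*o^2/2 + 115*o - 84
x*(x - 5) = x^2 - 5*x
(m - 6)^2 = m^2 - 12*m + 36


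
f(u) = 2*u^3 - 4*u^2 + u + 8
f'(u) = 6*u^2 - 8*u + 1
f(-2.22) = -35.82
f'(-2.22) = 48.33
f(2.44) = 15.68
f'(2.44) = 17.20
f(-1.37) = -6.02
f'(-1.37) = 23.22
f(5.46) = 219.76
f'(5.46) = 136.19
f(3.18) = 35.05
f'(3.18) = 36.23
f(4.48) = 112.03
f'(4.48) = 85.58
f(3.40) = 43.77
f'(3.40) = 43.16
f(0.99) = 7.01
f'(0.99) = -1.04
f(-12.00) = -4036.00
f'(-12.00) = 961.00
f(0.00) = 8.00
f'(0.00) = 1.00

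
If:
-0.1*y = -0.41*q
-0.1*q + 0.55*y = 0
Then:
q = 0.00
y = 0.00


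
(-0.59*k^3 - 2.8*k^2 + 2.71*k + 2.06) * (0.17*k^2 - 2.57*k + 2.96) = -0.1003*k^5 + 1.0403*k^4 + 5.9103*k^3 - 14.9025*k^2 + 2.7274*k + 6.0976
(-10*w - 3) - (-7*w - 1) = -3*w - 2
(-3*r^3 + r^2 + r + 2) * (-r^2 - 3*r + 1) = 3*r^5 + 8*r^4 - 7*r^3 - 4*r^2 - 5*r + 2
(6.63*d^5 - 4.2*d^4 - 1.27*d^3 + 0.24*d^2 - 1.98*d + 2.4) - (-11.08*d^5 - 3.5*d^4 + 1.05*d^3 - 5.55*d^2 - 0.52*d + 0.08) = 17.71*d^5 - 0.7*d^4 - 2.32*d^3 + 5.79*d^2 - 1.46*d + 2.32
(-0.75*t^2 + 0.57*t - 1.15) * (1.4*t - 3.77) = -1.05*t^3 + 3.6255*t^2 - 3.7589*t + 4.3355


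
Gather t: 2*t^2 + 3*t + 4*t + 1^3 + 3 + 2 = 2*t^2 + 7*t + 6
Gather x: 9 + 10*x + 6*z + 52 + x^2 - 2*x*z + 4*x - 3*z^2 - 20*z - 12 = x^2 + x*(14 - 2*z) - 3*z^2 - 14*z + 49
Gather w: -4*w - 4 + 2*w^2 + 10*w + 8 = 2*w^2 + 6*w + 4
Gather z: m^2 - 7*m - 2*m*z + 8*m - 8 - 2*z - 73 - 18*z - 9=m^2 + m + z*(-2*m - 20) - 90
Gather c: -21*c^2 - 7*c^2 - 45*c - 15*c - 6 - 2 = -28*c^2 - 60*c - 8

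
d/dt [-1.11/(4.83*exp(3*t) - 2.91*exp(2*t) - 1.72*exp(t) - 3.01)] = (16.0839*exp(2*t) - 6.4602*exp(t) - 1.9092)*exp(t)/(-4.83*exp(3*t) + 2.91*exp(2*t) + 1.72*exp(t) + 3.01)^2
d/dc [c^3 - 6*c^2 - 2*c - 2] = 3*c^2 - 12*c - 2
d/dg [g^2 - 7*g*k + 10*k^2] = 2*g - 7*k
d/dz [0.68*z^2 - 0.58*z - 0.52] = 1.36*z - 0.58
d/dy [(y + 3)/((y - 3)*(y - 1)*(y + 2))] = (-2*y^3 - 7*y^2 + 12*y + 21)/(y^6 - 4*y^5 - 6*y^4 + 32*y^3 + y^2 - 60*y + 36)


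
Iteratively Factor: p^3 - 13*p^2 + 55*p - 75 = (p - 3)*(p^2 - 10*p + 25) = (p - 5)*(p - 3)*(p - 5)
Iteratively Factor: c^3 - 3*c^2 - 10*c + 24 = (c + 3)*(c^2 - 6*c + 8) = (c - 2)*(c + 3)*(c - 4)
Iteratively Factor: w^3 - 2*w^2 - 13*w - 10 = (w + 2)*(w^2 - 4*w - 5) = (w + 1)*(w + 2)*(w - 5)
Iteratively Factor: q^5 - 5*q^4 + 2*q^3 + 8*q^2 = (q)*(q^4 - 5*q^3 + 2*q^2 + 8*q) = q*(q - 2)*(q^3 - 3*q^2 - 4*q) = q^2*(q - 2)*(q^2 - 3*q - 4) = q^2*(q - 2)*(q + 1)*(q - 4)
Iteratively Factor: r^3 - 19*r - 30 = (r - 5)*(r^2 + 5*r + 6) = (r - 5)*(r + 2)*(r + 3)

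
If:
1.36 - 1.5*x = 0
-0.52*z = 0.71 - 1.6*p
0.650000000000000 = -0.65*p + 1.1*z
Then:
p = 0.79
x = 0.91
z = 1.06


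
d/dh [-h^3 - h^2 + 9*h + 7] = -3*h^2 - 2*h + 9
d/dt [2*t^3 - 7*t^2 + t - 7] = 6*t^2 - 14*t + 1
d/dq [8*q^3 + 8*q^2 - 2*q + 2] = 24*q^2 + 16*q - 2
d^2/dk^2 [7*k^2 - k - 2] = 14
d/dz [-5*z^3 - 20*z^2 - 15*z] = -15*z^2 - 40*z - 15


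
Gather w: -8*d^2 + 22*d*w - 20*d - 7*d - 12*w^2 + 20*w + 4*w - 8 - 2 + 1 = -8*d^2 - 27*d - 12*w^2 + w*(22*d + 24) - 9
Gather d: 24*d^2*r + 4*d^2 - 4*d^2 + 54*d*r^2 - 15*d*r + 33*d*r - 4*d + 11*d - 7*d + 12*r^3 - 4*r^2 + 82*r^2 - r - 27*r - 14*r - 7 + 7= 24*d^2*r + d*(54*r^2 + 18*r) + 12*r^3 + 78*r^2 - 42*r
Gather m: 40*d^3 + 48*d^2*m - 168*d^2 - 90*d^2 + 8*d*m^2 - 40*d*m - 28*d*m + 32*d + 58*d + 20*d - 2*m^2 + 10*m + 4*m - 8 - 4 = 40*d^3 - 258*d^2 + 110*d + m^2*(8*d - 2) + m*(48*d^2 - 68*d + 14) - 12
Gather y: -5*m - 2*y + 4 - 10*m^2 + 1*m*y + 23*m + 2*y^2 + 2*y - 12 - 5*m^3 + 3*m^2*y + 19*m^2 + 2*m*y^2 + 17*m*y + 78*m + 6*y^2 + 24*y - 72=-5*m^3 + 9*m^2 + 96*m + y^2*(2*m + 8) + y*(3*m^2 + 18*m + 24) - 80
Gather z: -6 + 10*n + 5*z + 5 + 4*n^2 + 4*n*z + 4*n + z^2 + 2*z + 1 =4*n^2 + 14*n + z^2 + z*(4*n + 7)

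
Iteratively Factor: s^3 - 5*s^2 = (s)*(s^2 - 5*s) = s^2*(s - 5)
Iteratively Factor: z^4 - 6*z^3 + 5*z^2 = (z)*(z^3 - 6*z^2 + 5*z) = z^2*(z^2 - 6*z + 5) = z^2*(z - 1)*(z - 5)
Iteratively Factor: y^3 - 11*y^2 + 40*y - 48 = (y - 3)*(y^2 - 8*y + 16) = (y - 4)*(y - 3)*(y - 4)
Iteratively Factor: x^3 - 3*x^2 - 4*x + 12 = (x - 2)*(x^2 - x - 6) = (x - 2)*(x + 2)*(x - 3)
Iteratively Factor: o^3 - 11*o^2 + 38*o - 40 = (o - 2)*(o^2 - 9*o + 20) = (o - 5)*(o - 2)*(o - 4)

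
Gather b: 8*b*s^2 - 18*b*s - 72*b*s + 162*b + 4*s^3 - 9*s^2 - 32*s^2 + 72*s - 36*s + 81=b*(8*s^2 - 90*s + 162) + 4*s^3 - 41*s^2 + 36*s + 81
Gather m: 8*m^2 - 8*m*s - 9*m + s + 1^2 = 8*m^2 + m*(-8*s - 9) + s + 1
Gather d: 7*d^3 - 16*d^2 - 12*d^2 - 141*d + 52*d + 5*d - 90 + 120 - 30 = 7*d^3 - 28*d^2 - 84*d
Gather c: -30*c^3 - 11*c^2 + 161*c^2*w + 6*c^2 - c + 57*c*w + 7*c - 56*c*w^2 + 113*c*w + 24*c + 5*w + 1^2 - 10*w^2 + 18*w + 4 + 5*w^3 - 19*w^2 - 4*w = -30*c^3 + c^2*(161*w - 5) + c*(-56*w^2 + 170*w + 30) + 5*w^3 - 29*w^2 + 19*w + 5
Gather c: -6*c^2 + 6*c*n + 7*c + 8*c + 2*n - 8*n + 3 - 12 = -6*c^2 + c*(6*n + 15) - 6*n - 9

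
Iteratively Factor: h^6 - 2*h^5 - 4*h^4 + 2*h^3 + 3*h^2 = (h + 1)*(h^5 - 3*h^4 - h^3 + 3*h^2) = (h - 1)*(h + 1)*(h^4 - 2*h^3 - 3*h^2) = (h - 3)*(h - 1)*(h + 1)*(h^3 + h^2) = h*(h - 3)*(h - 1)*(h + 1)*(h^2 + h) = h^2*(h - 3)*(h - 1)*(h + 1)*(h + 1)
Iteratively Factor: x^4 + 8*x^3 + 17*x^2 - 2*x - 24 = (x - 1)*(x^3 + 9*x^2 + 26*x + 24) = (x - 1)*(x + 2)*(x^2 + 7*x + 12) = (x - 1)*(x + 2)*(x + 4)*(x + 3)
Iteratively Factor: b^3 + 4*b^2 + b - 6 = (b - 1)*(b^2 + 5*b + 6) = (b - 1)*(b + 3)*(b + 2)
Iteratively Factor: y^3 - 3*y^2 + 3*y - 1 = (y - 1)*(y^2 - 2*y + 1) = (y - 1)^2*(y - 1)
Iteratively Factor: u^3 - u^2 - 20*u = (u)*(u^2 - u - 20) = u*(u - 5)*(u + 4)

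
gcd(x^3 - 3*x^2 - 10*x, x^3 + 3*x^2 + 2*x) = x^2 + 2*x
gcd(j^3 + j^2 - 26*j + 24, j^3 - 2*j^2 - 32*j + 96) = j^2 + 2*j - 24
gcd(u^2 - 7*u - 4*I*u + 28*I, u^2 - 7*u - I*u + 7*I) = u - 7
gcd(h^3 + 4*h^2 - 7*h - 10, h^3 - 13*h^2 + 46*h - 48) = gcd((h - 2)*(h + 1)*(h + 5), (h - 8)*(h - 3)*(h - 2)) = h - 2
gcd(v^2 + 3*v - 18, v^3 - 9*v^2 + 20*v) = 1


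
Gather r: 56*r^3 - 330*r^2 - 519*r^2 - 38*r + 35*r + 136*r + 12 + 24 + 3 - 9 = 56*r^3 - 849*r^2 + 133*r + 30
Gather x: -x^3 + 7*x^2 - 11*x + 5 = -x^3 + 7*x^2 - 11*x + 5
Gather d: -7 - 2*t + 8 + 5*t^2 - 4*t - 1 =5*t^2 - 6*t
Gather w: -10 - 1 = -11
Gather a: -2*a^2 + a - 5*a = -2*a^2 - 4*a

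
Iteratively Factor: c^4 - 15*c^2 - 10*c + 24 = (c - 1)*(c^3 + c^2 - 14*c - 24) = (c - 1)*(c + 2)*(c^2 - c - 12) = (c - 4)*(c - 1)*(c + 2)*(c + 3)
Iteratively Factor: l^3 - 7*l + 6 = (l + 3)*(l^2 - 3*l + 2) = (l - 1)*(l + 3)*(l - 2)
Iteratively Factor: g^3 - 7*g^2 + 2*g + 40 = (g - 5)*(g^2 - 2*g - 8) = (g - 5)*(g + 2)*(g - 4)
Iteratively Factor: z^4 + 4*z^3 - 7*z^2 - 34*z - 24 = (z + 1)*(z^3 + 3*z^2 - 10*z - 24) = (z + 1)*(z + 2)*(z^2 + z - 12) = (z - 3)*(z + 1)*(z + 2)*(z + 4)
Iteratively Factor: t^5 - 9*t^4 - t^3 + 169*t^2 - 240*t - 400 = (t - 4)*(t^4 - 5*t^3 - 21*t^2 + 85*t + 100) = (t - 4)*(t + 4)*(t^3 - 9*t^2 + 15*t + 25) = (t - 4)*(t + 1)*(t + 4)*(t^2 - 10*t + 25) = (t - 5)*(t - 4)*(t + 1)*(t + 4)*(t - 5)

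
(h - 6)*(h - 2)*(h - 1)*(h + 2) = h^4 - 7*h^3 + 2*h^2 + 28*h - 24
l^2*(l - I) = l^3 - I*l^2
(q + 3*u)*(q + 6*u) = q^2 + 9*q*u + 18*u^2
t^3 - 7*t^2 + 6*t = t*(t - 6)*(t - 1)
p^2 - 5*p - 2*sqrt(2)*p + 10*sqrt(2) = (p - 5)*(p - 2*sqrt(2))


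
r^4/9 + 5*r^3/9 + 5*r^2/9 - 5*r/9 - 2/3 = (r/3 + 1/3)*(r/3 + 1)*(r - 1)*(r + 2)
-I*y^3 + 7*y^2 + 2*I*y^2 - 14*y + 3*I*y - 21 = (y - 3)*(y + 7*I)*(-I*y - I)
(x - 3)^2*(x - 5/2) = x^3 - 17*x^2/2 + 24*x - 45/2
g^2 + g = g*(g + 1)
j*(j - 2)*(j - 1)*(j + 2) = j^4 - j^3 - 4*j^2 + 4*j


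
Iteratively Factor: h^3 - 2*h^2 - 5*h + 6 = (h - 1)*(h^2 - h - 6) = (h - 1)*(h + 2)*(h - 3)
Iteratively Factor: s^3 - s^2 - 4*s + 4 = (s + 2)*(s^2 - 3*s + 2) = (s - 2)*(s + 2)*(s - 1)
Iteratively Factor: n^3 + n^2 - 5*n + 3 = (n - 1)*(n^2 + 2*n - 3) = (n - 1)*(n + 3)*(n - 1)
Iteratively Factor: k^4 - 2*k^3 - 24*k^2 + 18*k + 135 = (k - 3)*(k^3 + k^2 - 21*k - 45) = (k - 3)*(k + 3)*(k^2 - 2*k - 15) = (k - 5)*(k - 3)*(k + 3)*(k + 3)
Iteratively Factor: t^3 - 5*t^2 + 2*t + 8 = (t - 4)*(t^2 - t - 2) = (t - 4)*(t + 1)*(t - 2)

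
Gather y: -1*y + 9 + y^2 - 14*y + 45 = y^2 - 15*y + 54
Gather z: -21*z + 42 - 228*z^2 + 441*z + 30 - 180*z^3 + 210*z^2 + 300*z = -180*z^3 - 18*z^2 + 720*z + 72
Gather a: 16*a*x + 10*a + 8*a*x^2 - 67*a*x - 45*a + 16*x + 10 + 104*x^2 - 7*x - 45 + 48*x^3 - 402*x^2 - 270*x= a*(8*x^2 - 51*x - 35) + 48*x^3 - 298*x^2 - 261*x - 35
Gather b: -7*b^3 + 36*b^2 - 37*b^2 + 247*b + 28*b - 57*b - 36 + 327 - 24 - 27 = -7*b^3 - b^2 + 218*b + 240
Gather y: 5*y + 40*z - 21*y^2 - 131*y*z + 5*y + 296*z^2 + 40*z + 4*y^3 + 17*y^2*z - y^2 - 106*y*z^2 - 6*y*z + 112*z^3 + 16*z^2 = 4*y^3 + y^2*(17*z - 22) + y*(-106*z^2 - 137*z + 10) + 112*z^3 + 312*z^2 + 80*z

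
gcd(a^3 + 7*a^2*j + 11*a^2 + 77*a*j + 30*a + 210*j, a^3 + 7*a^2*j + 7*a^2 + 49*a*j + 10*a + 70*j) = a^2 + 7*a*j + 5*a + 35*j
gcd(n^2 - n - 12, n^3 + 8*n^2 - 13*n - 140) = n - 4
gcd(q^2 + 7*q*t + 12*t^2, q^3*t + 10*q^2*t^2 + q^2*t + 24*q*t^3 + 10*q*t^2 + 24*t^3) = q + 4*t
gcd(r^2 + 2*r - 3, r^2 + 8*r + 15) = r + 3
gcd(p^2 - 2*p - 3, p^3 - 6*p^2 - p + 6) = p + 1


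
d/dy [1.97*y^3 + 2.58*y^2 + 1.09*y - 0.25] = 5.91*y^2 + 5.16*y + 1.09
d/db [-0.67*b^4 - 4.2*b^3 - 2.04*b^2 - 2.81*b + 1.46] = -2.68*b^3 - 12.6*b^2 - 4.08*b - 2.81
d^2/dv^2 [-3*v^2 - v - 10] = -6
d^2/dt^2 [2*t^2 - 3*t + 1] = 4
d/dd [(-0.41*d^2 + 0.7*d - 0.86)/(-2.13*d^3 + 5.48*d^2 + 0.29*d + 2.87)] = (-0.8733*d^4 + 2.982*d^3 - 9.4503*d^2 + 7.0722*d + 2.2584)/(4.5369*d^6 - 23.3448*d^5 + 28.795*d^4 - 9.0478*d^3 + 31.5393*d^2 + 1.6646*d + 8.2369)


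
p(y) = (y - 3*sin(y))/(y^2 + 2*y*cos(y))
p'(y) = (1 - 3*cos(y))/(y^2 + 2*y*cos(y)) + (y - 3*sin(y))*(2*y*sin(y) - 2*y - 2*cos(y))/(y^2 + 2*y*cos(y))^2 = (2*y^2*sin(y) - 3*y^2*cos(y) - y^2 + 6*y*sin(y) - 6*y + 3*sin(2*y))/(y^2*(y + 2*cos(y))^2)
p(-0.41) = -1.35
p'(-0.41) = 1.42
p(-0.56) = -1.63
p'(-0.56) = 2.48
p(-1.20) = 2.80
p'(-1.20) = 19.04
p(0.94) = -0.74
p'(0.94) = 0.19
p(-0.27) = -1.18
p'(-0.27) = 0.93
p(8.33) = 0.09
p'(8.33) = 0.04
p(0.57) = -0.82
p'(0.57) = 0.22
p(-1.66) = 0.44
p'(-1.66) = 1.39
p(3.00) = 0.84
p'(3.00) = 0.42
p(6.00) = 0.14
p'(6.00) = -0.09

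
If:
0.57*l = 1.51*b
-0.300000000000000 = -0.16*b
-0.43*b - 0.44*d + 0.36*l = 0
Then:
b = 1.88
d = 2.23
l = 4.97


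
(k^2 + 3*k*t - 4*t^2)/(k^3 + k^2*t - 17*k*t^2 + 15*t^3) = (-k - 4*t)/(-k^2 - 2*k*t + 15*t^2)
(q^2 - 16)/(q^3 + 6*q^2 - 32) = (q - 4)/(q^2 + 2*q - 8)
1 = 1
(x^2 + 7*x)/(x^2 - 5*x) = (x + 7)/(x - 5)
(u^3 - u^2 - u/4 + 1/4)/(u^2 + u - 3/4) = (2*u^2 - u - 1)/(2*u + 3)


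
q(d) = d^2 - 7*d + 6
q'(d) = 2*d - 7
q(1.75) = -3.19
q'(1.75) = -3.50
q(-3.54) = 43.31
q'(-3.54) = -14.08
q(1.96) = -3.88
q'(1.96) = -3.08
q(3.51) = -6.25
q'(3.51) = 0.02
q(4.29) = -5.63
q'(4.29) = 1.58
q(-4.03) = 50.45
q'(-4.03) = -15.06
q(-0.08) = 6.57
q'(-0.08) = -7.16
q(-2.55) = 30.35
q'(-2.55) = -12.10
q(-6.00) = 84.00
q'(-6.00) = -19.00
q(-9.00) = 150.00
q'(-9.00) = -25.00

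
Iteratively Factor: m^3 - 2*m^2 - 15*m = (m)*(m^2 - 2*m - 15) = m*(m - 5)*(m + 3)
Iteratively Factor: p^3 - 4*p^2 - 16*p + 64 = (p + 4)*(p^2 - 8*p + 16) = (p - 4)*(p + 4)*(p - 4)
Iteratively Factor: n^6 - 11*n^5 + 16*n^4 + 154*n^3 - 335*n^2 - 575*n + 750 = (n - 1)*(n^5 - 10*n^4 + 6*n^3 + 160*n^2 - 175*n - 750) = (n - 1)*(n + 2)*(n^4 - 12*n^3 + 30*n^2 + 100*n - 375) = (n - 5)*(n - 1)*(n + 2)*(n^3 - 7*n^2 - 5*n + 75) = (n - 5)^2*(n - 1)*(n + 2)*(n^2 - 2*n - 15) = (n - 5)^3*(n - 1)*(n + 2)*(n + 3)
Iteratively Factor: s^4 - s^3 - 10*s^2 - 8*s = (s + 2)*(s^3 - 3*s^2 - 4*s) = (s + 1)*(s + 2)*(s^2 - 4*s) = s*(s + 1)*(s + 2)*(s - 4)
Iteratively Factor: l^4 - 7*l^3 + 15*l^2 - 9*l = (l - 1)*(l^3 - 6*l^2 + 9*l) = (l - 3)*(l - 1)*(l^2 - 3*l) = (l - 3)^2*(l - 1)*(l)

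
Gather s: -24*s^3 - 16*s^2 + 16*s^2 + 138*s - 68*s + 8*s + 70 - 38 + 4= -24*s^3 + 78*s + 36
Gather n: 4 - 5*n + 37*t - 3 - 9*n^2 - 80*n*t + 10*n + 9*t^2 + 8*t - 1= -9*n^2 + n*(5 - 80*t) + 9*t^2 + 45*t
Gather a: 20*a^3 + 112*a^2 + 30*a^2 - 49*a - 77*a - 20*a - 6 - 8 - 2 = 20*a^3 + 142*a^2 - 146*a - 16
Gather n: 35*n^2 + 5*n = 35*n^2 + 5*n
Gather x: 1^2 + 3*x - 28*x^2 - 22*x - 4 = -28*x^2 - 19*x - 3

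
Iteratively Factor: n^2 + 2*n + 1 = (n + 1)*(n + 1)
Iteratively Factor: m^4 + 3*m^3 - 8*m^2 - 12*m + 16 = (m + 4)*(m^3 - m^2 - 4*m + 4) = (m + 2)*(m + 4)*(m^2 - 3*m + 2) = (m - 1)*(m + 2)*(m + 4)*(m - 2)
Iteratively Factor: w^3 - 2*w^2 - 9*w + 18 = (w + 3)*(w^2 - 5*w + 6) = (w - 2)*(w + 3)*(w - 3)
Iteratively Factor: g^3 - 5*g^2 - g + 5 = (g - 5)*(g^2 - 1) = (g - 5)*(g - 1)*(g + 1)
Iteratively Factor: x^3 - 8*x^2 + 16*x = (x - 4)*(x^2 - 4*x) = x*(x - 4)*(x - 4)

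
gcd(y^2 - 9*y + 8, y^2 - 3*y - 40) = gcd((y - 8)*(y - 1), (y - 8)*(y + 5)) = y - 8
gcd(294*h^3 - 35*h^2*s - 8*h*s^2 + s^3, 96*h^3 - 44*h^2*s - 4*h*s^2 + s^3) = 6*h + s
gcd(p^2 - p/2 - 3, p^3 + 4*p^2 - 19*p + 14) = p - 2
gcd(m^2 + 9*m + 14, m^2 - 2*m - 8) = m + 2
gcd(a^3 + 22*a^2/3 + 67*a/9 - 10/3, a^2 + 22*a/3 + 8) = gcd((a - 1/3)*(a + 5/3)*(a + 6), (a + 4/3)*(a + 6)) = a + 6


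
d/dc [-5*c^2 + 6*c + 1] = 6 - 10*c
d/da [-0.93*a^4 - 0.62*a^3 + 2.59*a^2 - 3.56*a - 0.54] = -3.72*a^3 - 1.86*a^2 + 5.18*a - 3.56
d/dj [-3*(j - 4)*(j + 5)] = -6*j - 3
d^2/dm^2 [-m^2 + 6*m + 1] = -2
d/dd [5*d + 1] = 5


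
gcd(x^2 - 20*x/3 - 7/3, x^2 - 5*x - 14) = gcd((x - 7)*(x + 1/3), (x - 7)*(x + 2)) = x - 7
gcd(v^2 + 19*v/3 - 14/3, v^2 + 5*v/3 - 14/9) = v - 2/3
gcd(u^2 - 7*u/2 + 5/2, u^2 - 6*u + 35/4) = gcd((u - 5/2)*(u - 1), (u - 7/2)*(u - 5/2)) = u - 5/2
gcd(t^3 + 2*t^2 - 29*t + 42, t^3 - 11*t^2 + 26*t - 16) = t - 2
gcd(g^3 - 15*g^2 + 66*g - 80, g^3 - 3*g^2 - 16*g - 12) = 1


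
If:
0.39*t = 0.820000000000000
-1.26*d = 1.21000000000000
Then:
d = -0.96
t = 2.10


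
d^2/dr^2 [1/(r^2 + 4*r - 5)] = 2*(-r^2 - 4*r + 4*(r + 2)^2 + 5)/(r^2 + 4*r - 5)^3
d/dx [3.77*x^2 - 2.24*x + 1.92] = 7.54*x - 2.24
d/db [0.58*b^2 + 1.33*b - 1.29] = 1.16*b + 1.33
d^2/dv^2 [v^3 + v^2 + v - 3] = 6*v + 2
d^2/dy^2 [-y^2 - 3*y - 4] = -2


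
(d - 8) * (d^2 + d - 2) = d^3 - 7*d^2 - 10*d + 16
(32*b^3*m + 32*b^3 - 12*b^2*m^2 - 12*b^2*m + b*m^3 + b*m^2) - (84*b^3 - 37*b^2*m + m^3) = 32*b^3*m - 52*b^3 - 12*b^2*m^2 + 25*b^2*m + b*m^3 + b*m^2 - m^3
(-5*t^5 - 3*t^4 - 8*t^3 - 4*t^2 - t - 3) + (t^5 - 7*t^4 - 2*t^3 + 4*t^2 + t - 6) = -4*t^5 - 10*t^4 - 10*t^3 - 9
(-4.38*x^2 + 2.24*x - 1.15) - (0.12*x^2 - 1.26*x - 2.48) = -4.5*x^2 + 3.5*x + 1.33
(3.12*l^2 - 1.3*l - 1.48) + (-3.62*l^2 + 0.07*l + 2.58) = -0.5*l^2 - 1.23*l + 1.1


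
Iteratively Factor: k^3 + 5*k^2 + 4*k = (k + 1)*(k^2 + 4*k) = (k + 1)*(k + 4)*(k)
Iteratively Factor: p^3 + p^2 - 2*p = (p - 1)*(p^2 + 2*p) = p*(p - 1)*(p + 2)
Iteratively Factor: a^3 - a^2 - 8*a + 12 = (a - 2)*(a^2 + a - 6) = (a - 2)^2*(a + 3)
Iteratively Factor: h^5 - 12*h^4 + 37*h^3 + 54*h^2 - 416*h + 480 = (h - 5)*(h^4 - 7*h^3 + 2*h^2 + 64*h - 96) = (h - 5)*(h - 4)*(h^3 - 3*h^2 - 10*h + 24) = (h - 5)*(h - 4)^2*(h^2 + h - 6) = (h - 5)*(h - 4)^2*(h + 3)*(h - 2)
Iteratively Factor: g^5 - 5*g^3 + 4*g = (g)*(g^4 - 5*g^2 + 4) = g*(g - 2)*(g^3 + 2*g^2 - g - 2) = g*(g - 2)*(g + 2)*(g^2 - 1) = g*(g - 2)*(g + 1)*(g + 2)*(g - 1)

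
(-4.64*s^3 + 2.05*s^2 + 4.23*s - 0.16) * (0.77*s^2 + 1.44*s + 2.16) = -3.5728*s^5 - 5.1031*s^4 - 3.8133*s^3 + 10.396*s^2 + 8.9064*s - 0.3456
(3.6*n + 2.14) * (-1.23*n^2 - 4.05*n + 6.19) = -4.428*n^3 - 17.2122*n^2 + 13.617*n + 13.2466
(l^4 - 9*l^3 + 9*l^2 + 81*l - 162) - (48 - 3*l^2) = l^4 - 9*l^3 + 12*l^2 + 81*l - 210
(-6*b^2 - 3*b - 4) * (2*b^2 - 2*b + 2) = -12*b^4 + 6*b^3 - 14*b^2 + 2*b - 8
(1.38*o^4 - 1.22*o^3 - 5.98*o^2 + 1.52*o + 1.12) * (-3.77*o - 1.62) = -5.2026*o^5 + 2.3638*o^4 + 24.521*o^3 + 3.9572*o^2 - 6.6848*o - 1.8144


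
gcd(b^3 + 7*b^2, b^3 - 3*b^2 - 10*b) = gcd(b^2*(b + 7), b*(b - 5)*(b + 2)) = b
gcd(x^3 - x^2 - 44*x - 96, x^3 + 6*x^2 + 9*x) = x + 3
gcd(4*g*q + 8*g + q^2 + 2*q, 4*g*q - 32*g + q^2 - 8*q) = 4*g + q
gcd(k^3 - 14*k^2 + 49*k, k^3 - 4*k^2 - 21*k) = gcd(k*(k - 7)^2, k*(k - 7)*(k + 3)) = k^2 - 7*k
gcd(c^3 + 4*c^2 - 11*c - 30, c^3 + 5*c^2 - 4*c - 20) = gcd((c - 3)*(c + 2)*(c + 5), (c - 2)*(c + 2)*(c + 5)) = c^2 + 7*c + 10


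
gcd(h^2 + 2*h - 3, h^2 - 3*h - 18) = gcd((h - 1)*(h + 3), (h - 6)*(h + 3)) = h + 3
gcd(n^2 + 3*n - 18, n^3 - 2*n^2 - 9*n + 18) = n - 3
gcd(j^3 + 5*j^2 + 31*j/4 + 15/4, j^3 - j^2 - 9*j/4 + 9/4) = j + 3/2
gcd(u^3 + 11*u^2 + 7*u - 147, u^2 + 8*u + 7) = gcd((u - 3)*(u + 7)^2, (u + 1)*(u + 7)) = u + 7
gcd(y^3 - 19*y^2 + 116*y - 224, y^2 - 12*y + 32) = y^2 - 12*y + 32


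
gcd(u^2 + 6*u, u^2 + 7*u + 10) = 1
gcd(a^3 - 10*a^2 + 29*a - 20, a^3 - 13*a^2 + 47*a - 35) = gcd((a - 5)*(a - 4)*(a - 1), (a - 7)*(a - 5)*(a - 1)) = a^2 - 6*a + 5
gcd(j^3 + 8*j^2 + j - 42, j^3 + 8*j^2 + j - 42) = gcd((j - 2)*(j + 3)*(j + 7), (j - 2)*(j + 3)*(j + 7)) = j^3 + 8*j^2 + j - 42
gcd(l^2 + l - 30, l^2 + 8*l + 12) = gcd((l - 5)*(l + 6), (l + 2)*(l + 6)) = l + 6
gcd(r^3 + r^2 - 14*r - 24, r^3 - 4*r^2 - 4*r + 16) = r^2 - 2*r - 8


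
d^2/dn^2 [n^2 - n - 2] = 2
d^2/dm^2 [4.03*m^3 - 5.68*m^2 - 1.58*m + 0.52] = 24.18*m - 11.36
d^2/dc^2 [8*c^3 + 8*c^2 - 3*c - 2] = 48*c + 16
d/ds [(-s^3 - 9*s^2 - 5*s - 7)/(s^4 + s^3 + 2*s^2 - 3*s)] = (s^6 + 18*s^5 + 22*s^4 + 44*s^3 + 58*s^2 + 28*s - 21)/(s^2*(s^6 + 2*s^5 + 5*s^4 - 2*s^3 - 2*s^2 - 12*s + 9))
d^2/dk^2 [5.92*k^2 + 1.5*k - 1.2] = 11.8400000000000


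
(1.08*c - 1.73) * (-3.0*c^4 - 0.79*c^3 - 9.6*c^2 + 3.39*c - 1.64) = -3.24*c^5 + 4.3368*c^4 - 9.0013*c^3 + 20.2692*c^2 - 7.6359*c + 2.8372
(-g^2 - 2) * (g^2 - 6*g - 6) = -g^4 + 6*g^3 + 4*g^2 + 12*g + 12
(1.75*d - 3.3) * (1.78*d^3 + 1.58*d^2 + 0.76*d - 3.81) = 3.115*d^4 - 3.109*d^3 - 3.884*d^2 - 9.1755*d + 12.573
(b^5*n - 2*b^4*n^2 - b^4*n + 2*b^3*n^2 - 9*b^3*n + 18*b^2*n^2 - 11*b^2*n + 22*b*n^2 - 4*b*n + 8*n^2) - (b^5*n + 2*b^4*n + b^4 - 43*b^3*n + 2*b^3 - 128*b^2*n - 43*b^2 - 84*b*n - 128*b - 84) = -2*b^4*n^2 - 3*b^4*n - b^4 + 2*b^3*n^2 + 34*b^3*n - 2*b^3 + 18*b^2*n^2 + 117*b^2*n + 43*b^2 + 22*b*n^2 + 80*b*n + 128*b + 8*n^2 + 84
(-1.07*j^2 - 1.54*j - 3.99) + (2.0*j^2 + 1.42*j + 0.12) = 0.93*j^2 - 0.12*j - 3.87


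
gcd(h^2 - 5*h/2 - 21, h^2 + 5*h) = 1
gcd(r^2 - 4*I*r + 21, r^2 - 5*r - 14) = 1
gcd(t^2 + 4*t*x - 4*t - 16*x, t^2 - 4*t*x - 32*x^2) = t + 4*x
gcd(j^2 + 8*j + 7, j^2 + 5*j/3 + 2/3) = j + 1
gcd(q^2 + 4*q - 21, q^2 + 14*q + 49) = q + 7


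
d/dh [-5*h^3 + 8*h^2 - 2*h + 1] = -15*h^2 + 16*h - 2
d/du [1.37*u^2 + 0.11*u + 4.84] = 2.74*u + 0.11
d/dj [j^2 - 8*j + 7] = 2*j - 8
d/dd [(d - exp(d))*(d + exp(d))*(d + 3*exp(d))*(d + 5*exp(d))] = 8*d^3*exp(d) + 4*d^3 + 28*d^2*exp(2*d) + 24*d^2*exp(d) - 24*d*exp(3*d) + 28*d*exp(2*d) - 60*exp(4*d) - 8*exp(3*d)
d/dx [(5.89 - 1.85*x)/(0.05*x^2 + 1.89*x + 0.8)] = (0.0925*x^2 - 0.589*x - 12.6121)/(0.0025*x^4 + 0.189*x^3 + 3.6521*x^2 + 3.024*x + 0.64)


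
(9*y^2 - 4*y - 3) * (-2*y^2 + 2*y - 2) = -18*y^4 + 26*y^3 - 20*y^2 + 2*y + 6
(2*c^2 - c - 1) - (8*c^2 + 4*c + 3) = -6*c^2 - 5*c - 4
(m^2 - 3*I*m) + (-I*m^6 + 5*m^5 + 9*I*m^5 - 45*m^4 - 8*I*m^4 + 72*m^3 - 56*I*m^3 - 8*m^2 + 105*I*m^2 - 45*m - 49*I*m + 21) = -I*m^6 + 5*m^5 + 9*I*m^5 - 45*m^4 - 8*I*m^4 + 72*m^3 - 56*I*m^3 - 7*m^2 + 105*I*m^2 - 45*m - 52*I*m + 21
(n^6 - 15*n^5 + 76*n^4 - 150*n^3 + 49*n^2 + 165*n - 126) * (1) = n^6 - 15*n^5 + 76*n^4 - 150*n^3 + 49*n^2 + 165*n - 126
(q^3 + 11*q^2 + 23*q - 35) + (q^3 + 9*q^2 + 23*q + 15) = 2*q^3 + 20*q^2 + 46*q - 20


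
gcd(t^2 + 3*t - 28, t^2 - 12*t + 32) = t - 4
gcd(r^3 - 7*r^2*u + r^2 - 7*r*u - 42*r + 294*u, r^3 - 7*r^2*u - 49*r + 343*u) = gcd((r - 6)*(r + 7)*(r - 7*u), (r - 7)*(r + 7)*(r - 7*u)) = r^2 - 7*r*u + 7*r - 49*u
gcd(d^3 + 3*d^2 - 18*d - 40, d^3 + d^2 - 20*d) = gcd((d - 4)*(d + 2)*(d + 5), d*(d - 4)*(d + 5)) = d^2 + d - 20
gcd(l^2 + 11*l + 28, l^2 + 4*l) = l + 4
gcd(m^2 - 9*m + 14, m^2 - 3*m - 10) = 1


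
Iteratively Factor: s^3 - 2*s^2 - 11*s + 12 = (s - 1)*(s^2 - s - 12) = (s - 1)*(s + 3)*(s - 4)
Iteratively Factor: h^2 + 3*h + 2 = (h + 2)*(h + 1)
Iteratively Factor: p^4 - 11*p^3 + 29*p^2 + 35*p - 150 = (p + 2)*(p^3 - 13*p^2 + 55*p - 75) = (p - 5)*(p + 2)*(p^2 - 8*p + 15) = (p - 5)^2*(p + 2)*(p - 3)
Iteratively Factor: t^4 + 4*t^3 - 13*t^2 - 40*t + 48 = (t + 4)*(t^3 - 13*t + 12) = (t - 3)*(t + 4)*(t^2 + 3*t - 4) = (t - 3)*(t - 1)*(t + 4)*(t + 4)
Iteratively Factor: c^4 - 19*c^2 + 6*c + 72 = (c + 2)*(c^3 - 2*c^2 - 15*c + 36) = (c - 3)*(c + 2)*(c^2 + c - 12) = (c - 3)*(c + 2)*(c + 4)*(c - 3)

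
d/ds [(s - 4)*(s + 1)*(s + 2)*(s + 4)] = 4*s^3 + 9*s^2 - 28*s - 48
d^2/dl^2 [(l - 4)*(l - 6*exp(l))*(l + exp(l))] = -5*l^2*exp(l) - 24*l*exp(2*l) + 6*l + 72*exp(2*l) + 30*exp(l) - 8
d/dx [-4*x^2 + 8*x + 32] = 8 - 8*x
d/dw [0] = 0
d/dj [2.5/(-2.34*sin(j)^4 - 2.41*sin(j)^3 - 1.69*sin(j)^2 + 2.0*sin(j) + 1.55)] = (23.4*sin(j)^3 + 18.075*sin(j)^2 + 8.45*sin(j) - 5.0)*cos(j)/(2.34*sin(j)^4 + 2.41*sin(j)^3 + 1.69*sin(j)^2 - 2.0*sin(j) - 1.55)^2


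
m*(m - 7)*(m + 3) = m^3 - 4*m^2 - 21*m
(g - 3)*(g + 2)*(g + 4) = g^3 + 3*g^2 - 10*g - 24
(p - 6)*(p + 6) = p^2 - 36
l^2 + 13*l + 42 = (l + 6)*(l + 7)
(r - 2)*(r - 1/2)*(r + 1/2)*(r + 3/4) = r^4 - 5*r^3/4 - 7*r^2/4 + 5*r/16 + 3/8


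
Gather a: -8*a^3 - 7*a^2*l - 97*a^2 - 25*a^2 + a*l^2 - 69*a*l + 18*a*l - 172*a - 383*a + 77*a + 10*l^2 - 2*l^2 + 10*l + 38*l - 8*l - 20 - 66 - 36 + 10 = -8*a^3 + a^2*(-7*l - 122) + a*(l^2 - 51*l - 478) + 8*l^2 + 40*l - 112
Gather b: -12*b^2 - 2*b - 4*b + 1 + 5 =-12*b^2 - 6*b + 6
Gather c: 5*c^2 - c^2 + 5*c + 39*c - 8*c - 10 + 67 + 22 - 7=4*c^2 + 36*c + 72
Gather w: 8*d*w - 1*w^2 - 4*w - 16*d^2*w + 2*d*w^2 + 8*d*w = w^2*(2*d - 1) + w*(-16*d^2 + 16*d - 4)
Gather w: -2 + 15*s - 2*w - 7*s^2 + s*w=-7*s^2 + 15*s + w*(s - 2) - 2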